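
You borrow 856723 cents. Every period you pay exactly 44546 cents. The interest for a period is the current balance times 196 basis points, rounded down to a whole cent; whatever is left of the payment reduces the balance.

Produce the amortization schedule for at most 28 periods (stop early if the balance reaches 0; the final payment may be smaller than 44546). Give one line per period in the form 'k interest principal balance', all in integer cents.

1. interest=⌊856723·196/10000⌋=16791; principal=44546-16791=27755; balance=856723-27755=828968
2. interest=⌊828968·196/10000⌋=16247; principal=44546-16247=28299; balance=828968-28299=800669
3. interest=⌊800669·196/10000⌋=15693; principal=44546-15693=28853; balance=800669-28853=771816
4. interest=⌊771816·196/10000⌋=15127; principal=44546-15127=29419; balance=771816-29419=742397
5. interest=⌊742397·196/10000⌋=14550; principal=44546-14550=29996; balance=742397-29996=712401
6. interest=⌊712401·196/10000⌋=13963; principal=44546-13963=30583; balance=712401-30583=681818
7. interest=⌊681818·196/10000⌋=13363; principal=44546-13363=31183; balance=681818-31183=650635
8. interest=⌊650635·196/10000⌋=12752; principal=44546-12752=31794; balance=650635-31794=618841
9. interest=⌊618841·196/10000⌋=12129; principal=44546-12129=32417; balance=618841-32417=586424
10. interest=⌊586424·196/10000⌋=11493; principal=44546-11493=33053; balance=586424-33053=553371
11. interest=⌊553371·196/10000⌋=10846; principal=44546-10846=33700; balance=553371-33700=519671
12. interest=⌊519671·196/10000⌋=10185; principal=44546-10185=34361; balance=519671-34361=485310
13. interest=⌊485310·196/10000⌋=9512; principal=44546-9512=35034; balance=485310-35034=450276
14. interest=⌊450276·196/10000⌋=8825; principal=44546-8825=35721; balance=450276-35721=414555
15. interest=⌊414555·196/10000⌋=8125; principal=44546-8125=36421; balance=414555-36421=378134
16. interest=⌊378134·196/10000⌋=7411; principal=44546-7411=37135; balance=378134-37135=340999
17. interest=⌊340999·196/10000⌋=6683; principal=44546-6683=37863; balance=340999-37863=303136
18. interest=⌊303136·196/10000⌋=5941; principal=44546-5941=38605; balance=303136-38605=264531
19. interest=⌊264531·196/10000⌋=5184; principal=44546-5184=39362; balance=264531-39362=225169
20. interest=⌊225169·196/10000⌋=4413; principal=44546-4413=40133; balance=225169-40133=185036
21. interest=⌊185036·196/10000⌋=3626; principal=44546-3626=40920; balance=185036-40920=144116
22. interest=⌊144116·196/10000⌋=2824; principal=44546-2824=41722; balance=144116-41722=102394
23. interest=⌊102394·196/10000⌋=2006; principal=44546-2006=42540; balance=102394-42540=59854
24. interest=⌊59854·196/10000⌋=1173; principal=44546-1173=43373; balance=59854-43373=16481
25. interest=⌊16481·196/10000⌋=323; principal=min(44546-323,16481)=16481; balance=16481-16481=0

1 16791 27755 828968
2 16247 28299 800669
3 15693 28853 771816
4 15127 29419 742397
5 14550 29996 712401
6 13963 30583 681818
7 13363 31183 650635
8 12752 31794 618841
9 12129 32417 586424
10 11493 33053 553371
11 10846 33700 519671
12 10185 34361 485310
13 9512 35034 450276
14 8825 35721 414555
15 8125 36421 378134
16 7411 37135 340999
17 6683 37863 303136
18 5941 38605 264531
19 5184 39362 225169
20 4413 40133 185036
21 3626 40920 144116
22 2824 41722 102394
23 2006 42540 59854
24 1173 43373 16481
25 323 16481 0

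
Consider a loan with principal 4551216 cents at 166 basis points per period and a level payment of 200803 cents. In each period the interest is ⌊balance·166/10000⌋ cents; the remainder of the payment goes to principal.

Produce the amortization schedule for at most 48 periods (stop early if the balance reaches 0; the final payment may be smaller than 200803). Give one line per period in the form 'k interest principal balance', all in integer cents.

1. interest=⌊4551216·166/10000⌋=75550; principal=200803-75550=125253; balance=4551216-125253=4425963
2. interest=⌊4425963·166/10000⌋=73470; principal=200803-73470=127333; balance=4425963-127333=4298630
3. interest=⌊4298630·166/10000⌋=71357; principal=200803-71357=129446; balance=4298630-129446=4169184
4. interest=⌊4169184·166/10000⌋=69208; principal=200803-69208=131595; balance=4169184-131595=4037589
5. interest=⌊4037589·166/10000⌋=67023; principal=200803-67023=133780; balance=4037589-133780=3903809
6. interest=⌊3903809·166/10000⌋=64803; principal=200803-64803=136000; balance=3903809-136000=3767809
7. interest=⌊3767809·166/10000⌋=62545; principal=200803-62545=138258; balance=3767809-138258=3629551
8. interest=⌊3629551·166/10000⌋=60250; principal=200803-60250=140553; balance=3629551-140553=3488998
9. interest=⌊3488998·166/10000⌋=57917; principal=200803-57917=142886; balance=3488998-142886=3346112
10. interest=⌊3346112·166/10000⌋=55545; principal=200803-55545=145258; balance=3346112-145258=3200854
11. interest=⌊3200854·166/10000⌋=53134; principal=200803-53134=147669; balance=3200854-147669=3053185
12. interest=⌊3053185·166/10000⌋=50682; principal=200803-50682=150121; balance=3053185-150121=2903064
13. interest=⌊2903064·166/10000⌋=48190; principal=200803-48190=152613; balance=2903064-152613=2750451
14. interest=⌊2750451·166/10000⌋=45657; principal=200803-45657=155146; balance=2750451-155146=2595305
15. interest=⌊2595305·166/10000⌋=43082; principal=200803-43082=157721; balance=2595305-157721=2437584
16. interest=⌊2437584·166/10000⌋=40463; principal=200803-40463=160340; balance=2437584-160340=2277244
17. interest=⌊2277244·166/10000⌋=37802; principal=200803-37802=163001; balance=2277244-163001=2114243
18. interest=⌊2114243·166/10000⌋=35096; principal=200803-35096=165707; balance=2114243-165707=1948536
19. interest=⌊1948536·166/10000⌋=32345; principal=200803-32345=168458; balance=1948536-168458=1780078
20. interest=⌊1780078·166/10000⌋=29549; principal=200803-29549=171254; balance=1780078-171254=1608824
21. interest=⌊1608824·166/10000⌋=26706; principal=200803-26706=174097; balance=1608824-174097=1434727
22. interest=⌊1434727·166/10000⌋=23816; principal=200803-23816=176987; balance=1434727-176987=1257740
23. interest=⌊1257740·166/10000⌋=20878; principal=200803-20878=179925; balance=1257740-179925=1077815
24. interest=⌊1077815·166/10000⌋=17891; principal=200803-17891=182912; balance=1077815-182912=894903
25. interest=⌊894903·166/10000⌋=14855; principal=200803-14855=185948; balance=894903-185948=708955
26. interest=⌊708955·166/10000⌋=11768; principal=200803-11768=189035; balance=708955-189035=519920
27. interest=⌊519920·166/10000⌋=8630; principal=200803-8630=192173; balance=519920-192173=327747
28. interest=⌊327747·166/10000⌋=5440; principal=200803-5440=195363; balance=327747-195363=132384
29. interest=⌊132384·166/10000⌋=2197; principal=min(200803-2197,132384)=132384; balance=132384-132384=0

1 75550 125253 4425963
2 73470 127333 4298630
3 71357 129446 4169184
4 69208 131595 4037589
5 67023 133780 3903809
6 64803 136000 3767809
7 62545 138258 3629551
8 60250 140553 3488998
9 57917 142886 3346112
10 55545 145258 3200854
11 53134 147669 3053185
12 50682 150121 2903064
13 48190 152613 2750451
14 45657 155146 2595305
15 43082 157721 2437584
16 40463 160340 2277244
17 37802 163001 2114243
18 35096 165707 1948536
19 32345 168458 1780078
20 29549 171254 1608824
21 26706 174097 1434727
22 23816 176987 1257740
23 20878 179925 1077815
24 17891 182912 894903
25 14855 185948 708955
26 11768 189035 519920
27 8630 192173 327747
28 5440 195363 132384
29 2197 132384 0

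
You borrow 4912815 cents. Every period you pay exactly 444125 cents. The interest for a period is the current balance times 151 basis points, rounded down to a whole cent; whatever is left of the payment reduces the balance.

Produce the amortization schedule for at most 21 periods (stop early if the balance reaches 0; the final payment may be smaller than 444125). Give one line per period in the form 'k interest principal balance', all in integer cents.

1. interest=⌊4912815·151/10000⌋=74183; principal=444125-74183=369942; balance=4912815-369942=4542873
2. interest=⌊4542873·151/10000⌋=68597; principal=444125-68597=375528; balance=4542873-375528=4167345
3. interest=⌊4167345·151/10000⌋=62926; principal=444125-62926=381199; balance=4167345-381199=3786146
4. interest=⌊3786146·151/10000⌋=57170; principal=444125-57170=386955; balance=3786146-386955=3399191
5. interest=⌊3399191·151/10000⌋=51327; principal=444125-51327=392798; balance=3399191-392798=3006393
6. interest=⌊3006393·151/10000⌋=45396; principal=444125-45396=398729; balance=3006393-398729=2607664
7. interest=⌊2607664·151/10000⌋=39375; principal=444125-39375=404750; balance=2607664-404750=2202914
8. interest=⌊2202914·151/10000⌋=33264; principal=444125-33264=410861; balance=2202914-410861=1792053
9. interest=⌊1792053·151/10000⌋=27060; principal=444125-27060=417065; balance=1792053-417065=1374988
10. interest=⌊1374988·151/10000⌋=20762; principal=444125-20762=423363; balance=1374988-423363=951625
11. interest=⌊951625·151/10000⌋=14369; principal=444125-14369=429756; balance=951625-429756=521869
12. interest=⌊521869·151/10000⌋=7880; principal=444125-7880=436245; balance=521869-436245=85624
13. interest=⌊85624·151/10000⌋=1292; principal=min(444125-1292,85624)=85624; balance=85624-85624=0

1 74183 369942 4542873
2 68597 375528 4167345
3 62926 381199 3786146
4 57170 386955 3399191
5 51327 392798 3006393
6 45396 398729 2607664
7 39375 404750 2202914
8 33264 410861 1792053
9 27060 417065 1374988
10 20762 423363 951625
11 14369 429756 521869
12 7880 436245 85624
13 1292 85624 0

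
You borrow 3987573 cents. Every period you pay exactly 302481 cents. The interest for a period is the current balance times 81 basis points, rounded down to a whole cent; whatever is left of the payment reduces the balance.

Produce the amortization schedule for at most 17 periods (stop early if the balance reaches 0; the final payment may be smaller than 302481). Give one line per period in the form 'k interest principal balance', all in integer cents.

1 32299 270182 3717391
2 30110 272371 3445020
3 27904 274577 3170443
4 25680 276801 2893642
5 23438 279043 2614599
6 21178 281303 2333296
7 18899 283582 2049714
8 16602 285879 1763835
9 14287 288194 1475641
10 11952 290529 1185112
11 9599 292882 892230
12 7227 295254 596976
13 4835 297646 299330
14 2424 299330 0

1. interest=⌊3987573·81/10000⌋=32299; principal=302481-32299=270182; balance=3987573-270182=3717391
2. interest=⌊3717391·81/10000⌋=30110; principal=302481-30110=272371; balance=3717391-272371=3445020
3. interest=⌊3445020·81/10000⌋=27904; principal=302481-27904=274577; balance=3445020-274577=3170443
4. interest=⌊3170443·81/10000⌋=25680; principal=302481-25680=276801; balance=3170443-276801=2893642
5. interest=⌊2893642·81/10000⌋=23438; principal=302481-23438=279043; balance=2893642-279043=2614599
6. interest=⌊2614599·81/10000⌋=21178; principal=302481-21178=281303; balance=2614599-281303=2333296
7. interest=⌊2333296·81/10000⌋=18899; principal=302481-18899=283582; balance=2333296-283582=2049714
8. interest=⌊2049714·81/10000⌋=16602; principal=302481-16602=285879; balance=2049714-285879=1763835
9. interest=⌊1763835·81/10000⌋=14287; principal=302481-14287=288194; balance=1763835-288194=1475641
10. interest=⌊1475641·81/10000⌋=11952; principal=302481-11952=290529; balance=1475641-290529=1185112
11. interest=⌊1185112·81/10000⌋=9599; principal=302481-9599=292882; balance=1185112-292882=892230
12. interest=⌊892230·81/10000⌋=7227; principal=302481-7227=295254; balance=892230-295254=596976
13. interest=⌊596976·81/10000⌋=4835; principal=302481-4835=297646; balance=596976-297646=299330
14. interest=⌊299330·81/10000⌋=2424; principal=min(302481-2424,299330)=299330; balance=299330-299330=0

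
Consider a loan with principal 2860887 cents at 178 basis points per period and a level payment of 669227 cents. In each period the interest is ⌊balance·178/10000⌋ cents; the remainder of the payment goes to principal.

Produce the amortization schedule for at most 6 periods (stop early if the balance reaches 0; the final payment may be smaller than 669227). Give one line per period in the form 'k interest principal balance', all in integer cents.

1 50923 618304 2242583
2 39917 629310 1613273
3 28716 640511 972762
4 17315 651912 320850
5 5711 320850 0

1. interest=⌊2860887·178/10000⌋=50923; principal=669227-50923=618304; balance=2860887-618304=2242583
2. interest=⌊2242583·178/10000⌋=39917; principal=669227-39917=629310; balance=2242583-629310=1613273
3. interest=⌊1613273·178/10000⌋=28716; principal=669227-28716=640511; balance=1613273-640511=972762
4. interest=⌊972762·178/10000⌋=17315; principal=669227-17315=651912; balance=972762-651912=320850
5. interest=⌊320850·178/10000⌋=5711; principal=min(669227-5711,320850)=320850; balance=320850-320850=0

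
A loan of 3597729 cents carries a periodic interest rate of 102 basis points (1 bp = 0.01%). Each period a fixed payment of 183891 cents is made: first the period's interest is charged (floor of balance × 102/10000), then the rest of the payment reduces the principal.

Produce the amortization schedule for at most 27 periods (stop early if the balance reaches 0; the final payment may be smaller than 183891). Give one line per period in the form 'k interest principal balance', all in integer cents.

1 36696 147195 3450534
2 35195 148696 3301838
3 33678 150213 3151625
4 32146 151745 2999880
5 30598 153293 2846587
6 29035 154856 2691731
7 27455 156436 2535295
8 25860 158031 2377264
9 24248 159643 2217621
10 22619 161272 2056349
11 20974 162917 1893432
12 19313 164578 1728854
13 17634 166257 1562597
14 15938 167953 1394644
15 14225 169666 1224978
16 12494 171397 1053581
17 10746 173145 880436
18 8980 174911 705525
19 7196 176695 528830
20 5394 178497 350333
21 3573 180318 170015
22 1734 170015 0

1. interest=⌊3597729·102/10000⌋=36696; principal=183891-36696=147195; balance=3597729-147195=3450534
2. interest=⌊3450534·102/10000⌋=35195; principal=183891-35195=148696; balance=3450534-148696=3301838
3. interest=⌊3301838·102/10000⌋=33678; principal=183891-33678=150213; balance=3301838-150213=3151625
4. interest=⌊3151625·102/10000⌋=32146; principal=183891-32146=151745; balance=3151625-151745=2999880
5. interest=⌊2999880·102/10000⌋=30598; principal=183891-30598=153293; balance=2999880-153293=2846587
6. interest=⌊2846587·102/10000⌋=29035; principal=183891-29035=154856; balance=2846587-154856=2691731
7. interest=⌊2691731·102/10000⌋=27455; principal=183891-27455=156436; balance=2691731-156436=2535295
8. interest=⌊2535295·102/10000⌋=25860; principal=183891-25860=158031; balance=2535295-158031=2377264
9. interest=⌊2377264·102/10000⌋=24248; principal=183891-24248=159643; balance=2377264-159643=2217621
10. interest=⌊2217621·102/10000⌋=22619; principal=183891-22619=161272; balance=2217621-161272=2056349
11. interest=⌊2056349·102/10000⌋=20974; principal=183891-20974=162917; balance=2056349-162917=1893432
12. interest=⌊1893432·102/10000⌋=19313; principal=183891-19313=164578; balance=1893432-164578=1728854
13. interest=⌊1728854·102/10000⌋=17634; principal=183891-17634=166257; balance=1728854-166257=1562597
14. interest=⌊1562597·102/10000⌋=15938; principal=183891-15938=167953; balance=1562597-167953=1394644
15. interest=⌊1394644·102/10000⌋=14225; principal=183891-14225=169666; balance=1394644-169666=1224978
16. interest=⌊1224978·102/10000⌋=12494; principal=183891-12494=171397; balance=1224978-171397=1053581
17. interest=⌊1053581·102/10000⌋=10746; principal=183891-10746=173145; balance=1053581-173145=880436
18. interest=⌊880436·102/10000⌋=8980; principal=183891-8980=174911; balance=880436-174911=705525
19. interest=⌊705525·102/10000⌋=7196; principal=183891-7196=176695; balance=705525-176695=528830
20. interest=⌊528830·102/10000⌋=5394; principal=183891-5394=178497; balance=528830-178497=350333
21. interest=⌊350333·102/10000⌋=3573; principal=183891-3573=180318; balance=350333-180318=170015
22. interest=⌊170015·102/10000⌋=1734; principal=min(183891-1734,170015)=170015; balance=170015-170015=0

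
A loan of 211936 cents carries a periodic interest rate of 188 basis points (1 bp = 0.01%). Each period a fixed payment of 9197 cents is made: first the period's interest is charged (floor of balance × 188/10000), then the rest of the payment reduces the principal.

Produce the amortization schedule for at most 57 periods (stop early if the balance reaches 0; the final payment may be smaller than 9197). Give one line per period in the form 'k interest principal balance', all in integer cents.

1. interest=⌊211936·188/10000⌋=3984; principal=9197-3984=5213; balance=211936-5213=206723
2. interest=⌊206723·188/10000⌋=3886; principal=9197-3886=5311; balance=206723-5311=201412
3. interest=⌊201412·188/10000⌋=3786; principal=9197-3786=5411; balance=201412-5411=196001
4. interest=⌊196001·188/10000⌋=3684; principal=9197-3684=5513; balance=196001-5513=190488
5. interest=⌊190488·188/10000⌋=3581; principal=9197-3581=5616; balance=190488-5616=184872
6. interest=⌊184872·188/10000⌋=3475; principal=9197-3475=5722; balance=184872-5722=179150
7. interest=⌊179150·188/10000⌋=3368; principal=9197-3368=5829; balance=179150-5829=173321
8. interest=⌊173321·188/10000⌋=3258; principal=9197-3258=5939; balance=173321-5939=167382
9. interest=⌊167382·188/10000⌋=3146; principal=9197-3146=6051; balance=167382-6051=161331
10. interest=⌊161331·188/10000⌋=3033; principal=9197-3033=6164; balance=161331-6164=155167
11. interest=⌊155167·188/10000⌋=2917; principal=9197-2917=6280; balance=155167-6280=148887
12. interest=⌊148887·188/10000⌋=2799; principal=9197-2799=6398; balance=148887-6398=142489
13. interest=⌊142489·188/10000⌋=2678; principal=9197-2678=6519; balance=142489-6519=135970
14. interest=⌊135970·188/10000⌋=2556; principal=9197-2556=6641; balance=135970-6641=129329
15. interest=⌊129329·188/10000⌋=2431; principal=9197-2431=6766; balance=129329-6766=122563
16. interest=⌊122563·188/10000⌋=2304; principal=9197-2304=6893; balance=122563-6893=115670
17. interest=⌊115670·188/10000⌋=2174; principal=9197-2174=7023; balance=115670-7023=108647
18. interest=⌊108647·188/10000⌋=2042; principal=9197-2042=7155; balance=108647-7155=101492
19. interest=⌊101492·188/10000⌋=1908; principal=9197-1908=7289; balance=101492-7289=94203
20. interest=⌊94203·188/10000⌋=1771; principal=9197-1771=7426; balance=94203-7426=86777
21. interest=⌊86777·188/10000⌋=1631; principal=9197-1631=7566; balance=86777-7566=79211
22. interest=⌊79211·188/10000⌋=1489; principal=9197-1489=7708; balance=79211-7708=71503
23. interest=⌊71503·188/10000⌋=1344; principal=9197-1344=7853; balance=71503-7853=63650
24. interest=⌊63650·188/10000⌋=1196; principal=9197-1196=8001; balance=63650-8001=55649
25. interest=⌊55649·188/10000⌋=1046; principal=9197-1046=8151; balance=55649-8151=47498
26. interest=⌊47498·188/10000⌋=892; principal=9197-892=8305; balance=47498-8305=39193
27. interest=⌊39193·188/10000⌋=736; principal=9197-736=8461; balance=39193-8461=30732
28. interest=⌊30732·188/10000⌋=577; principal=9197-577=8620; balance=30732-8620=22112
29. interest=⌊22112·188/10000⌋=415; principal=9197-415=8782; balance=22112-8782=13330
30. interest=⌊13330·188/10000⌋=250; principal=9197-250=8947; balance=13330-8947=4383
31. interest=⌊4383·188/10000⌋=82; principal=min(9197-82,4383)=4383; balance=4383-4383=0

1 3984 5213 206723
2 3886 5311 201412
3 3786 5411 196001
4 3684 5513 190488
5 3581 5616 184872
6 3475 5722 179150
7 3368 5829 173321
8 3258 5939 167382
9 3146 6051 161331
10 3033 6164 155167
11 2917 6280 148887
12 2799 6398 142489
13 2678 6519 135970
14 2556 6641 129329
15 2431 6766 122563
16 2304 6893 115670
17 2174 7023 108647
18 2042 7155 101492
19 1908 7289 94203
20 1771 7426 86777
21 1631 7566 79211
22 1489 7708 71503
23 1344 7853 63650
24 1196 8001 55649
25 1046 8151 47498
26 892 8305 39193
27 736 8461 30732
28 577 8620 22112
29 415 8782 13330
30 250 8947 4383
31 82 4383 0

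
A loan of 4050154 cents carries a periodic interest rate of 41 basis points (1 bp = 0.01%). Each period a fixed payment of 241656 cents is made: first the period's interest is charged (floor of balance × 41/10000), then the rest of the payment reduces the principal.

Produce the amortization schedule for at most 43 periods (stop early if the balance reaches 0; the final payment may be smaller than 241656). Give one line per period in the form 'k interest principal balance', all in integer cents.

1 16605 225051 3825103
2 15682 225974 3599129
3 14756 226900 3372229
4 13826 227830 3144399
5 12892 228764 2915635
6 11954 229702 2685933
7 11012 230644 2455289
8 10066 231590 2223699
9 9117 232539 1991160
10 8163 233493 1757667
11 7206 234450 1523217
12 6245 235411 1287806
13 5280 236376 1051430
14 4310 237346 814084
15 3337 238319 575765
16 2360 239296 336469
17 1379 240277 96192
18 394 96192 0

1. interest=⌊4050154·41/10000⌋=16605; principal=241656-16605=225051; balance=4050154-225051=3825103
2. interest=⌊3825103·41/10000⌋=15682; principal=241656-15682=225974; balance=3825103-225974=3599129
3. interest=⌊3599129·41/10000⌋=14756; principal=241656-14756=226900; balance=3599129-226900=3372229
4. interest=⌊3372229·41/10000⌋=13826; principal=241656-13826=227830; balance=3372229-227830=3144399
5. interest=⌊3144399·41/10000⌋=12892; principal=241656-12892=228764; balance=3144399-228764=2915635
6. interest=⌊2915635·41/10000⌋=11954; principal=241656-11954=229702; balance=2915635-229702=2685933
7. interest=⌊2685933·41/10000⌋=11012; principal=241656-11012=230644; balance=2685933-230644=2455289
8. interest=⌊2455289·41/10000⌋=10066; principal=241656-10066=231590; balance=2455289-231590=2223699
9. interest=⌊2223699·41/10000⌋=9117; principal=241656-9117=232539; balance=2223699-232539=1991160
10. interest=⌊1991160·41/10000⌋=8163; principal=241656-8163=233493; balance=1991160-233493=1757667
11. interest=⌊1757667·41/10000⌋=7206; principal=241656-7206=234450; balance=1757667-234450=1523217
12. interest=⌊1523217·41/10000⌋=6245; principal=241656-6245=235411; balance=1523217-235411=1287806
13. interest=⌊1287806·41/10000⌋=5280; principal=241656-5280=236376; balance=1287806-236376=1051430
14. interest=⌊1051430·41/10000⌋=4310; principal=241656-4310=237346; balance=1051430-237346=814084
15. interest=⌊814084·41/10000⌋=3337; principal=241656-3337=238319; balance=814084-238319=575765
16. interest=⌊575765·41/10000⌋=2360; principal=241656-2360=239296; balance=575765-239296=336469
17. interest=⌊336469·41/10000⌋=1379; principal=241656-1379=240277; balance=336469-240277=96192
18. interest=⌊96192·41/10000⌋=394; principal=min(241656-394,96192)=96192; balance=96192-96192=0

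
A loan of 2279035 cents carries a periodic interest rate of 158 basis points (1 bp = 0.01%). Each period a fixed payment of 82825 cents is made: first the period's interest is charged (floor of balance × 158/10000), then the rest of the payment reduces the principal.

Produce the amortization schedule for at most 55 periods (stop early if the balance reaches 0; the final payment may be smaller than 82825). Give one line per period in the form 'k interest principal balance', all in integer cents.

1. interest=⌊2279035·158/10000⌋=36008; principal=82825-36008=46817; balance=2279035-46817=2232218
2. interest=⌊2232218·158/10000⌋=35269; principal=82825-35269=47556; balance=2232218-47556=2184662
3. interest=⌊2184662·158/10000⌋=34517; principal=82825-34517=48308; balance=2184662-48308=2136354
4. interest=⌊2136354·158/10000⌋=33754; principal=82825-33754=49071; balance=2136354-49071=2087283
5. interest=⌊2087283·158/10000⌋=32979; principal=82825-32979=49846; balance=2087283-49846=2037437
6. interest=⌊2037437·158/10000⌋=32191; principal=82825-32191=50634; balance=2037437-50634=1986803
7. interest=⌊1986803·158/10000⌋=31391; principal=82825-31391=51434; balance=1986803-51434=1935369
8. interest=⌊1935369·158/10000⌋=30578; principal=82825-30578=52247; balance=1935369-52247=1883122
9. interest=⌊1883122·158/10000⌋=29753; principal=82825-29753=53072; balance=1883122-53072=1830050
10. interest=⌊1830050·158/10000⌋=28914; principal=82825-28914=53911; balance=1830050-53911=1776139
11. interest=⌊1776139·158/10000⌋=28062; principal=82825-28062=54763; balance=1776139-54763=1721376
12. interest=⌊1721376·158/10000⌋=27197; principal=82825-27197=55628; balance=1721376-55628=1665748
13. interest=⌊1665748·158/10000⌋=26318; principal=82825-26318=56507; balance=1665748-56507=1609241
14. interest=⌊1609241·158/10000⌋=25426; principal=82825-25426=57399; balance=1609241-57399=1551842
15. interest=⌊1551842·158/10000⌋=24519; principal=82825-24519=58306; balance=1551842-58306=1493536
16. interest=⌊1493536·158/10000⌋=23597; principal=82825-23597=59228; balance=1493536-59228=1434308
17. interest=⌊1434308·158/10000⌋=22662; principal=82825-22662=60163; balance=1434308-60163=1374145
18. interest=⌊1374145·158/10000⌋=21711; principal=82825-21711=61114; balance=1374145-61114=1313031
19. interest=⌊1313031·158/10000⌋=20745; principal=82825-20745=62080; balance=1313031-62080=1250951
20. interest=⌊1250951·158/10000⌋=19765; principal=82825-19765=63060; balance=1250951-63060=1187891
21. interest=⌊1187891·158/10000⌋=18768; principal=82825-18768=64057; balance=1187891-64057=1123834
22. interest=⌊1123834·158/10000⌋=17756; principal=82825-17756=65069; balance=1123834-65069=1058765
23. interest=⌊1058765·158/10000⌋=16728; principal=82825-16728=66097; balance=1058765-66097=992668
24. interest=⌊992668·158/10000⌋=15684; principal=82825-15684=67141; balance=992668-67141=925527
25. interest=⌊925527·158/10000⌋=14623; principal=82825-14623=68202; balance=925527-68202=857325
26. interest=⌊857325·158/10000⌋=13545; principal=82825-13545=69280; balance=857325-69280=788045
27. interest=⌊788045·158/10000⌋=12451; principal=82825-12451=70374; balance=788045-70374=717671
28. interest=⌊717671·158/10000⌋=11339; principal=82825-11339=71486; balance=717671-71486=646185
29. interest=⌊646185·158/10000⌋=10209; principal=82825-10209=72616; balance=646185-72616=573569
30. interest=⌊573569·158/10000⌋=9062; principal=82825-9062=73763; balance=573569-73763=499806
31. interest=⌊499806·158/10000⌋=7896; principal=82825-7896=74929; balance=499806-74929=424877
32. interest=⌊424877·158/10000⌋=6713; principal=82825-6713=76112; balance=424877-76112=348765
33. interest=⌊348765·158/10000⌋=5510; principal=82825-5510=77315; balance=348765-77315=271450
34. interest=⌊271450·158/10000⌋=4288; principal=82825-4288=78537; balance=271450-78537=192913
35. interest=⌊192913·158/10000⌋=3048; principal=82825-3048=79777; balance=192913-79777=113136
36. interest=⌊113136·158/10000⌋=1787; principal=82825-1787=81038; balance=113136-81038=32098
37. interest=⌊32098·158/10000⌋=507; principal=min(82825-507,32098)=32098; balance=32098-32098=0

1 36008 46817 2232218
2 35269 47556 2184662
3 34517 48308 2136354
4 33754 49071 2087283
5 32979 49846 2037437
6 32191 50634 1986803
7 31391 51434 1935369
8 30578 52247 1883122
9 29753 53072 1830050
10 28914 53911 1776139
11 28062 54763 1721376
12 27197 55628 1665748
13 26318 56507 1609241
14 25426 57399 1551842
15 24519 58306 1493536
16 23597 59228 1434308
17 22662 60163 1374145
18 21711 61114 1313031
19 20745 62080 1250951
20 19765 63060 1187891
21 18768 64057 1123834
22 17756 65069 1058765
23 16728 66097 992668
24 15684 67141 925527
25 14623 68202 857325
26 13545 69280 788045
27 12451 70374 717671
28 11339 71486 646185
29 10209 72616 573569
30 9062 73763 499806
31 7896 74929 424877
32 6713 76112 348765
33 5510 77315 271450
34 4288 78537 192913
35 3048 79777 113136
36 1787 81038 32098
37 507 32098 0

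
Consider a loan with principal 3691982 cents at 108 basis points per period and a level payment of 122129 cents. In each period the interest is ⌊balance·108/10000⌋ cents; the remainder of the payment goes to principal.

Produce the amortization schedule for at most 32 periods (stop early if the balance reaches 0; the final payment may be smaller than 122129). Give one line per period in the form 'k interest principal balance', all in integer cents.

1 39873 82256 3609726
2 38985 83144 3526582
3 38087 84042 3442540
4 37179 84950 3357590
5 36261 85868 3271722
6 35334 86795 3184927
7 34397 87732 3097195
8 33449 88680 3008515
9 32491 89638 2918877
10 31523 90606 2828271
11 30545 91584 2736687
12 29556 92573 2644114
13 28556 93573 2550541
14 27545 94584 2455957
15 26524 95605 2360352
16 25491 96638 2263714
17 24448 97681 2166033
18 23393 98736 2067297
19 22326 99803 1967494
20 21248 100881 1866613
21 20159 101970 1764643
22 19058 103071 1661572
23 17944 104185 1557387
24 16819 105310 1452077
25 15682 106447 1345630
26 14532 107597 1238033
27 13370 108759 1129274
28 12196 109933 1019341
29 11008 111121 908220
30 9808 112321 795899
31 8595 113534 682365
32 7369 114760 567605

1. interest=⌊3691982·108/10000⌋=39873; principal=122129-39873=82256; balance=3691982-82256=3609726
2. interest=⌊3609726·108/10000⌋=38985; principal=122129-38985=83144; balance=3609726-83144=3526582
3. interest=⌊3526582·108/10000⌋=38087; principal=122129-38087=84042; balance=3526582-84042=3442540
4. interest=⌊3442540·108/10000⌋=37179; principal=122129-37179=84950; balance=3442540-84950=3357590
5. interest=⌊3357590·108/10000⌋=36261; principal=122129-36261=85868; balance=3357590-85868=3271722
6. interest=⌊3271722·108/10000⌋=35334; principal=122129-35334=86795; balance=3271722-86795=3184927
7. interest=⌊3184927·108/10000⌋=34397; principal=122129-34397=87732; balance=3184927-87732=3097195
8. interest=⌊3097195·108/10000⌋=33449; principal=122129-33449=88680; balance=3097195-88680=3008515
9. interest=⌊3008515·108/10000⌋=32491; principal=122129-32491=89638; balance=3008515-89638=2918877
10. interest=⌊2918877·108/10000⌋=31523; principal=122129-31523=90606; balance=2918877-90606=2828271
11. interest=⌊2828271·108/10000⌋=30545; principal=122129-30545=91584; balance=2828271-91584=2736687
12. interest=⌊2736687·108/10000⌋=29556; principal=122129-29556=92573; balance=2736687-92573=2644114
13. interest=⌊2644114·108/10000⌋=28556; principal=122129-28556=93573; balance=2644114-93573=2550541
14. interest=⌊2550541·108/10000⌋=27545; principal=122129-27545=94584; balance=2550541-94584=2455957
15. interest=⌊2455957·108/10000⌋=26524; principal=122129-26524=95605; balance=2455957-95605=2360352
16. interest=⌊2360352·108/10000⌋=25491; principal=122129-25491=96638; balance=2360352-96638=2263714
17. interest=⌊2263714·108/10000⌋=24448; principal=122129-24448=97681; balance=2263714-97681=2166033
18. interest=⌊2166033·108/10000⌋=23393; principal=122129-23393=98736; balance=2166033-98736=2067297
19. interest=⌊2067297·108/10000⌋=22326; principal=122129-22326=99803; balance=2067297-99803=1967494
20. interest=⌊1967494·108/10000⌋=21248; principal=122129-21248=100881; balance=1967494-100881=1866613
21. interest=⌊1866613·108/10000⌋=20159; principal=122129-20159=101970; balance=1866613-101970=1764643
22. interest=⌊1764643·108/10000⌋=19058; principal=122129-19058=103071; balance=1764643-103071=1661572
23. interest=⌊1661572·108/10000⌋=17944; principal=122129-17944=104185; balance=1661572-104185=1557387
24. interest=⌊1557387·108/10000⌋=16819; principal=122129-16819=105310; balance=1557387-105310=1452077
25. interest=⌊1452077·108/10000⌋=15682; principal=122129-15682=106447; balance=1452077-106447=1345630
26. interest=⌊1345630·108/10000⌋=14532; principal=122129-14532=107597; balance=1345630-107597=1238033
27. interest=⌊1238033·108/10000⌋=13370; principal=122129-13370=108759; balance=1238033-108759=1129274
28. interest=⌊1129274·108/10000⌋=12196; principal=122129-12196=109933; balance=1129274-109933=1019341
29. interest=⌊1019341·108/10000⌋=11008; principal=122129-11008=111121; balance=1019341-111121=908220
30. interest=⌊908220·108/10000⌋=9808; principal=122129-9808=112321; balance=908220-112321=795899
31. interest=⌊795899·108/10000⌋=8595; principal=122129-8595=113534; balance=795899-113534=682365
32. interest=⌊682365·108/10000⌋=7369; principal=122129-7369=114760; balance=682365-114760=567605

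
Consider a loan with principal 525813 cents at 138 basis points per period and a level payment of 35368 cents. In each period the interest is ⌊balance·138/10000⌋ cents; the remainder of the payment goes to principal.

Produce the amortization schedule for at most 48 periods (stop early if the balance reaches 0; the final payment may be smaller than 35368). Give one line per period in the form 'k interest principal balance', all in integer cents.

1. interest=⌊525813·138/10000⌋=7256; principal=35368-7256=28112; balance=525813-28112=497701
2. interest=⌊497701·138/10000⌋=6868; principal=35368-6868=28500; balance=497701-28500=469201
3. interest=⌊469201·138/10000⌋=6474; principal=35368-6474=28894; balance=469201-28894=440307
4. interest=⌊440307·138/10000⌋=6076; principal=35368-6076=29292; balance=440307-29292=411015
5. interest=⌊411015·138/10000⌋=5672; principal=35368-5672=29696; balance=411015-29696=381319
6. interest=⌊381319·138/10000⌋=5262; principal=35368-5262=30106; balance=381319-30106=351213
7. interest=⌊351213·138/10000⌋=4846; principal=35368-4846=30522; balance=351213-30522=320691
8. interest=⌊320691·138/10000⌋=4425; principal=35368-4425=30943; balance=320691-30943=289748
9. interest=⌊289748·138/10000⌋=3998; principal=35368-3998=31370; balance=289748-31370=258378
10. interest=⌊258378·138/10000⌋=3565; principal=35368-3565=31803; balance=258378-31803=226575
11. interest=⌊226575·138/10000⌋=3126; principal=35368-3126=32242; balance=226575-32242=194333
12. interest=⌊194333·138/10000⌋=2681; principal=35368-2681=32687; balance=194333-32687=161646
13. interest=⌊161646·138/10000⌋=2230; principal=35368-2230=33138; balance=161646-33138=128508
14. interest=⌊128508·138/10000⌋=1773; principal=35368-1773=33595; balance=128508-33595=94913
15. interest=⌊94913·138/10000⌋=1309; principal=35368-1309=34059; balance=94913-34059=60854
16. interest=⌊60854·138/10000⌋=839; principal=35368-839=34529; balance=60854-34529=26325
17. interest=⌊26325·138/10000⌋=363; principal=min(35368-363,26325)=26325; balance=26325-26325=0

1 7256 28112 497701
2 6868 28500 469201
3 6474 28894 440307
4 6076 29292 411015
5 5672 29696 381319
6 5262 30106 351213
7 4846 30522 320691
8 4425 30943 289748
9 3998 31370 258378
10 3565 31803 226575
11 3126 32242 194333
12 2681 32687 161646
13 2230 33138 128508
14 1773 33595 94913
15 1309 34059 60854
16 839 34529 26325
17 363 26325 0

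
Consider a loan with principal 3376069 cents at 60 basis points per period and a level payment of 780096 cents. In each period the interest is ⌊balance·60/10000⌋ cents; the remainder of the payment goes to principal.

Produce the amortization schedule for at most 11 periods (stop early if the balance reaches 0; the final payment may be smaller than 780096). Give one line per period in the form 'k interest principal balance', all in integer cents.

1 20256 759840 2616229
2 15697 764399 1851830
3 11110 768986 1082844
4 6497 773599 309245
5 1855 309245 0

1. interest=⌊3376069·60/10000⌋=20256; principal=780096-20256=759840; balance=3376069-759840=2616229
2. interest=⌊2616229·60/10000⌋=15697; principal=780096-15697=764399; balance=2616229-764399=1851830
3. interest=⌊1851830·60/10000⌋=11110; principal=780096-11110=768986; balance=1851830-768986=1082844
4. interest=⌊1082844·60/10000⌋=6497; principal=780096-6497=773599; balance=1082844-773599=309245
5. interest=⌊309245·60/10000⌋=1855; principal=min(780096-1855,309245)=309245; balance=309245-309245=0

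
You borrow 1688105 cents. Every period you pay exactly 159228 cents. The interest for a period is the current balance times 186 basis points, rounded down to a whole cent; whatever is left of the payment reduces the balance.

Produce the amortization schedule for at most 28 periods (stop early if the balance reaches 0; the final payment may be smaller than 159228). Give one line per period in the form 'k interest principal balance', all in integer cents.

1 31398 127830 1560275
2 29021 130207 1430068
3 26599 132629 1297439
4 24132 135096 1162343
5 21619 137609 1024734
6 19060 140168 884566
7 16452 142776 741790
8 13797 145431 596359
9 11092 148136 448223
10 8336 150892 297331
11 5530 153698 143633
12 2671 143633 0

1. interest=⌊1688105·186/10000⌋=31398; principal=159228-31398=127830; balance=1688105-127830=1560275
2. interest=⌊1560275·186/10000⌋=29021; principal=159228-29021=130207; balance=1560275-130207=1430068
3. interest=⌊1430068·186/10000⌋=26599; principal=159228-26599=132629; balance=1430068-132629=1297439
4. interest=⌊1297439·186/10000⌋=24132; principal=159228-24132=135096; balance=1297439-135096=1162343
5. interest=⌊1162343·186/10000⌋=21619; principal=159228-21619=137609; balance=1162343-137609=1024734
6. interest=⌊1024734·186/10000⌋=19060; principal=159228-19060=140168; balance=1024734-140168=884566
7. interest=⌊884566·186/10000⌋=16452; principal=159228-16452=142776; balance=884566-142776=741790
8. interest=⌊741790·186/10000⌋=13797; principal=159228-13797=145431; balance=741790-145431=596359
9. interest=⌊596359·186/10000⌋=11092; principal=159228-11092=148136; balance=596359-148136=448223
10. interest=⌊448223·186/10000⌋=8336; principal=159228-8336=150892; balance=448223-150892=297331
11. interest=⌊297331·186/10000⌋=5530; principal=159228-5530=153698; balance=297331-153698=143633
12. interest=⌊143633·186/10000⌋=2671; principal=min(159228-2671,143633)=143633; balance=143633-143633=0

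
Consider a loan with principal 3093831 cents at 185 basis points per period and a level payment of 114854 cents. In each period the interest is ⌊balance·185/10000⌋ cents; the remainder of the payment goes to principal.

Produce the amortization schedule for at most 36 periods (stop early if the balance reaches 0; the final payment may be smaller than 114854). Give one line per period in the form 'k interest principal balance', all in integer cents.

1. interest=⌊3093831·185/10000⌋=57235; principal=114854-57235=57619; balance=3093831-57619=3036212
2. interest=⌊3036212·185/10000⌋=56169; principal=114854-56169=58685; balance=3036212-58685=2977527
3. interest=⌊2977527·185/10000⌋=55084; principal=114854-55084=59770; balance=2977527-59770=2917757
4. interest=⌊2917757·185/10000⌋=53978; principal=114854-53978=60876; balance=2917757-60876=2856881
5. interest=⌊2856881·185/10000⌋=52852; principal=114854-52852=62002; balance=2856881-62002=2794879
6. interest=⌊2794879·185/10000⌋=51705; principal=114854-51705=63149; balance=2794879-63149=2731730
7. interest=⌊2731730·185/10000⌋=50537; principal=114854-50537=64317; balance=2731730-64317=2667413
8. interest=⌊2667413·185/10000⌋=49347; principal=114854-49347=65507; balance=2667413-65507=2601906
9. interest=⌊2601906·185/10000⌋=48135; principal=114854-48135=66719; balance=2601906-66719=2535187
10. interest=⌊2535187·185/10000⌋=46900; principal=114854-46900=67954; balance=2535187-67954=2467233
11. interest=⌊2467233·185/10000⌋=45643; principal=114854-45643=69211; balance=2467233-69211=2398022
12. interest=⌊2398022·185/10000⌋=44363; principal=114854-44363=70491; balance=2398022-70491=2327531
13. interest=⌊2327531·185/10000⌋=43059; principal=114854-43059=71795; balance=2327531-71795=2255736
14. interest=⌊2255736·185/10000⌋=41731; principal=114854-41731=73123; balance=2255736-73123=2182613
15. interest=⌊2182613·185/10000⌋=40378; principal=114854-40378=74476; balance=2182613-74476=2108137
16. interest=⌊2108137·185/10000⌋=39000; principal=114854-39000=75854; balance=2108137-75854=2032283
17. interest=⌊2032283·185/10000⌋=37597; principal=114854-37597=77257; balance=2032283-77257=1955026
18. interest=⌊1955026·185/10000⌋=36167; principal=114854-36167=78687; balance=1955026-78687=1876339
19. interest=⌊1876339·185/10000⌋=34712; principal=114854-34712=80142; balance=1876339-80142=1796197
20. interest=⌊1796197·185/10000⌋=33229; principal=114854-33229=81625; balance=1796197-81625=1714572
21. interest=⌊1714572·185/10000⌋=31719; principal=114854-31719=83135; balance=1714572-83135=1631437
22. interest=⌊1631437·185/10000⌋=30181; principal=114854-30181=84673; balance=1631437-84673=1546764
23. interest=⌊1546764·185/10000⌋=28615; principal=114854-28615=86239; balance=1546764-86239=1460525
24. interest=⌊1460525·185/10000⌋=27019; principal=114854-27019=87835; balance=1460525-87835=1372690
25. interest=⌊1372690·185/10000⌋=25394; principal=114854-25394=89460; balance=1372690-89460=1283230
26. interest=⌊1283230·185/10000⌋=23739; principal=114854-23739=91115; balance=1283230-91115=1192115
27. interest=⌊1192115·185/10000⌋=22054; principal=114854-22054=92800; balance=1192115-92800=1099315
28. interest=⌊1099315·185/10000⌋=20337; principal=114854-20337=94517; balance=1099315-94517=1004798
29. interest=⌊1004798·185/10000⌋=18588; principal=114854-18588=96266; balance=1004798-96266=908532
30. interest=⌊908532·185/10000⌋=16807; principal=114854-16807=98047; balance=908532-98047=810485
31. interest=⌊810485·185/10000⌋=14993; principal=114854-14993=99861; balance=810485-99861=710624
32. interest=⌊710624·185/10000⌋=13146; principal=114854-13146=101708; balance=710624-101708=608916
33. interest=⌊608916·185/10000⌋=11264; principal=114854-11264=103590; balance=608916-103590=505326
34. interest=⌊505326·185/10000⌋=9348; principal=114854-9348=105506; balance=505326-105506=399820
35. interest=⌊399820·185/10000⌋=7396; principal=114854-7396=107458; balance=399820-107458=292362
36. interest=⌊292362·185/10000⌋=5408; principal=114854-5408=109446; balance=292362-109446=182916

1 57235 57619 3036212
2 56169 58685 2977527
3 55084 59770 2917757
4 53978 60876 2856881
5 52852 62002 2794879
6 51705 63149 2731730
7 50537 64317 2667413
8 49347 65507 2601906
9 48135 66719 2535187
10 46900 67954 2467233
11 45643 69211 2398022
12 44363 70491 2327531
13 43059 71795 2255736
14 41731 73123 2182613
15 40378 74476 2108137
16 39000 75854 2032283
17 37597 77257 1955026
18 36167 78687 1876339
19 34712 80142 1796197
20 33229 81625 1714572
21 31719 83135 1631437
22 30181 84673 1546764
23 28615 86239 1460525
24 27019 87835 1372690
25 25394 89460 1283230
26 23739 91115 1192115
27 22054 92800 1099315
28 20337 94517 1004798
29 18588 96266 908532
30 16807 98047 810485
31 14993 99861 710624
32 13146 101708 608916
33 11264 103590 505326
34 9348 105506 399820
35 7396 107458 292362
36 5408 109446 182916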